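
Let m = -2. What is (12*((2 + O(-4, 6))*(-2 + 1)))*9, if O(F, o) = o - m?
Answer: -1080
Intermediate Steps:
O(F, o) = 2 + o (O(F, o) = o - 1*(-2) = o + 2 = 2 + o)
(12*((2 + O(-4, 6))*(-2 + 1)))*9 = (12*((2 + (2 + 6))*(-2 + 1)))*9 = (12*((2 + 8)*(-1)))*9 = (12*(10*(-1)))*9 = (12*(-10))*9 = -120*9 = -1080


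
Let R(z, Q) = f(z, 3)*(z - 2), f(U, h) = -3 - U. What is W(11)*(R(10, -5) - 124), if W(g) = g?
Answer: -2508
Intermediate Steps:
R(z, Q) = (-3 - z)*(-2 + z) (R(z, Q) = (-3 - z)*(z - 2) = (-3 - z)*(-2 + z))
W(11)*(R(10, -5) - 124) = 11*((6 - 1*10 - 1*10²) - 124) = 11*((6 - 10 - 1*100) - 124) = 11*((6 - 10 - 100) - 124) = 11*(-104 - 124) = 11*(-228) = -2508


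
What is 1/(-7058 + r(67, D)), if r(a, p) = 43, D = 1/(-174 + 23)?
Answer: -1/7015 ≈ -0.00014255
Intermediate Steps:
D = -1/151 (D = 1/(-151) = -1/151 ≈ -0.0066225)
1/(-7058 + r(67, D)) = 1/(-7058 + 43) = 1/(-7015) = -1/7015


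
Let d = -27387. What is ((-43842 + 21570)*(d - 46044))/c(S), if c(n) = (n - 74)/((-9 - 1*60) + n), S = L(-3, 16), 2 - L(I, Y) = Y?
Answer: 16967848032/11 ≈ 1.5425e+9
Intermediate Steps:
L(I, Y) = 2 - Y
S = -14 (S = 2 - 1*16 = 2 - 16 = -14)
c(n) = (-74 + n)/(-69 + n) (c(n) = (-74 + n)/((-9 - 60) + n) = (-74 + n)/(-69 + n))
((-43842 + 21570)*(d - 46044))/c(S) = ((-43842 + 21570)*(-27387 - 46044))/(((-74 - 14)/(-69 - 14))) = (-22272*(-73431))/((-88/(-83))) = 1635455232/((-1/83*(-88))) = 1635455232/(88/83) = 1635455232*(83/88) = 16967848032/11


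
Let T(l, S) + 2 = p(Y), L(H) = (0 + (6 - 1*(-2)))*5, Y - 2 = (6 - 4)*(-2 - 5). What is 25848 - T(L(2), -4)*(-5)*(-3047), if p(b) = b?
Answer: 239138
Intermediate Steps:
Y = -12 (Y = 2 + (6 - 4)*(-2 - 5) = 2 + 2*(-7) = 2 - 14 = -12)
L(H) = 40 (L(H) = (0 + (6 + 2))*5 = (0 + 8)*5 = 8*5 = 40)
T(l, S) = -14 (T(l, S) = -2 - 12 = -14)
25848 - T(L(2), -4)*(-5)*(-3047) = 25848 - (-14*(-5))*(-3047) = 25848 - 70*(-3047) = 25848 - 1*(-213290) = 25848 + 213290 = 239138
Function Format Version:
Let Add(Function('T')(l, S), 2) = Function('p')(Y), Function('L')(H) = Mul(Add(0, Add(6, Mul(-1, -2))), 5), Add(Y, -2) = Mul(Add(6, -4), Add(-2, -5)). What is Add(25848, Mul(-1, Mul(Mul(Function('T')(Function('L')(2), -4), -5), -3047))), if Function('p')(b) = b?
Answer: 239138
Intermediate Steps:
Y = -12 (Y = Add(2, Mul(Add(6, -4), Add(-2, -5))) = Add(2, Mul(2, -7)) = Add(2, -14) = -12)
Function('L')(H) = 40 (Function('L')(H) = Mul(Add(0, Add(6, 2)), 5) = Mul(Add(0, 8), 5) = Mul(8, 5) = 40)
Function('T')(l, S) = -14 (Function('T')(l, S) = Add(-2, -12) = -14)
Add(25848, Mul(-1, Mul(Mul(Function('T')(Function('L')(2), -4), -5), -3047))) = Add(25848, Mul(-1, Mul(Mul(-14, -5), -3047))) = Add(25848, Mul(-1, Mul(70, -3047))) = Add(25848, Mul(-1, -213290)) = Add(25848, 213290) = 239138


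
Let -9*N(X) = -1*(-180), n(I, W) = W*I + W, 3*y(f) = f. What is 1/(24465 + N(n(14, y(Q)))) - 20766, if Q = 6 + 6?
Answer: -507624869/24445 ≈ -20766.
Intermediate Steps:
Q = 12
y(f) = f/3
n(I, W) = W + I*W (n(I, W) = I*W + W = W + I*W)
N(X) = -20 (N(X) = -(-1)*(-180)/9 = -⅑*180 = -20)
1/(24465 + N(n(14, y(Q)))) - 20766 = 1/(24465 - 20) - 20766 = 1/24445 - 20766 = -507624869/24445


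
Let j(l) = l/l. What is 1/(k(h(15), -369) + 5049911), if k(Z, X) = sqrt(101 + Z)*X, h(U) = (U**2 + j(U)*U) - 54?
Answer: 5049911/25501562029714 + 369*sqrt(287)/25501562029714 ≈ 1.9827e-7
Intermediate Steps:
j(l) = 1
h(U) = -54 + U + U**2 (h(U) = (U**2 + 1*U) - 54 = (U**2 + U) - 54 = (U + U**2) - 54 = -54 + U + U**2)
k(Z, X) = X*sqrt(101 + Z)
1/(k(h(15), -369) + 5049911) = 1/(-369*sqrt(101 + (-54 + 15 + 15**2)) + 5049911) = 1/(-369*sqrt(101 + (-54 + 15 + 225)) + 5049911) = 1/(-369*sqrt(101 + 186) + 5049911) = 1/(-369*sqrt(287) + 5049911) = 1/(5049911 - 369*sqrt(287))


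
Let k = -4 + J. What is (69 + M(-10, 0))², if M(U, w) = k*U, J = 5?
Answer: 3481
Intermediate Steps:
k = 1 (k = -4 + 5 = 1)
M(U, w) = U (M(U, w) = 1*U = U)
(69 + M(-10, 0))² = (69 - 10)² = 59² = 3481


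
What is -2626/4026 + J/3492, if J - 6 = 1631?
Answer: -429905/2343132 ≈ -0.18347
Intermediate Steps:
J = 1637 (J = 6 + 1631 = 1637)
-2626/4026 + J/3492 = -2626/4026 + 1637/3492 = -2626*1/4026 + 1637*(1/3492) = -1313/2013 + 1637/3492 = -429905/2343132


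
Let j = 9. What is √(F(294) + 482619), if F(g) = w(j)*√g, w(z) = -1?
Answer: √(482619 - 7*√6) ≈ 694.70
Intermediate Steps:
F(g) = -√g
√(F(294) + 482619) = √(-√294 + 482619) = √(-7*√6 + 482619) = √(482619 - 7*√6)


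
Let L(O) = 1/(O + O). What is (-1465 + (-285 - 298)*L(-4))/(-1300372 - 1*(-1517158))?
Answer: -11137/1734288 ≈ -0.0064217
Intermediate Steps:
L(O) = 1/(2*O)
(-1465 + (-285 - 298)*L(-4))/(-1300372 - 1*(-1517158)) = (-1465 + (-285 - 298)*((½)/(-4)))/(-1300372 - 1*(-1517158)) = (-1465 - 583*(-1)/(2*4))/(-1300372 + 1517158) = (-1465 - 583*(-⅛))/216786 = (-1465 + 583/8)*(1/216786) = -11137/8*1/216786 = -11137/1734288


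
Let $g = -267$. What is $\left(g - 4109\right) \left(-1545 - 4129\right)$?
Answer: $24829424$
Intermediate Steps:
$\left(g - 4109\right) \left(-1545 - 4129\right) = \left(-267 - 4109\right) \left(-1545 - 4129\right) = \left(-4376\right) \left(-5674\right) = 24829424$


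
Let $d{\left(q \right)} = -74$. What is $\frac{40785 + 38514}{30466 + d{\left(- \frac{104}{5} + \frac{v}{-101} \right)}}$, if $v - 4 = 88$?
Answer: $\frac{79299}{30392} \approx 2.6092$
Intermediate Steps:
$v = 92$ ($v = 4 + 88 = 92$)
$\frac{40785 + 38514}{30466 + d{\left(- \frac{104}{5} + \frac{v}{-101} \right)}} = \frac{40785 + 38514}{30466 - 74} = \frac{79299}{30392}$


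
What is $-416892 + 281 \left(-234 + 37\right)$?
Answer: $-472249$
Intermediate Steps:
$-416892 + 281 \left(-234 + 37\right) = -416892 + 281 \left(-197\right) = -416892 - 55357 = -472249$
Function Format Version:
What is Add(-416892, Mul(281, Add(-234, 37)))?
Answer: -472249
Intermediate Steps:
Add(-416892, Mul(281, Add(-234, 37))) = Add(-416892, Mul(281, -197)) = Add(-416892, -55357) = -472249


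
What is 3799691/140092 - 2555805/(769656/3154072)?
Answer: -47054405150596501/4492610348 ≈ -1.0474e+7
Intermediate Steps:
3799691/140092 - 2555805/(769656/3154072) = 3799691*(1/140092) - 2555805/(769656*(1/3154072)) = 3799691/140092 - 2555805/96207/394259 = 3799691/140092 - 2555805*394259/96207 = 3799691/140092 - 335883041165/32069 = -47054405150596501/4492610348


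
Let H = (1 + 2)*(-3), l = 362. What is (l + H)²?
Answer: 124609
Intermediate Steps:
H = -9 (H = 3*(-3) = -9)
(l + H)² = (362 - 9)² = 353² = 124609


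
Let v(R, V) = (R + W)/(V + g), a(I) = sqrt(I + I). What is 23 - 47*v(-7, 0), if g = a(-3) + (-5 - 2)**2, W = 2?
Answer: 66876/2407 - 235*I*sqrt(6)/2407 ≈ 27.784 - 0.23915*I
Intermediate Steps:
a(I) = sqrt(2)*sqrt(I) (a(I) = sqrt(2*I) = sqrt(2)*sqrt(I))
g = 49 + I*sqrt(6) (g = sqrt(2)*sqrt(-3) + (-5 - 2)**2 = sqrt(2)*(I*sqrt(3)) + (-7)**2 = I*sqrt(6) + 49 = 49 + I*sqrt(6) ≈ 49.0 + 2.4495*I)
v(R, V) = (2 + R)/(49 + V + I*sqrt(6)) (v(R, V) = (R + 2)/(V + (49 + I*sqrt(6))) = (2 + R)/(49 + V + I*sqrt(6)))
23 - 47*v(-7, 0) = 23 - 47*(2 - 7)/(49 + 0 + I*sqrt(6)) = 23 - 47*(-5)/(49 + I*sqrt(6)) = 23 - (-235)/(49 + I*sqrt(6)) = 23 + 235/(49 + I*sqrt(6))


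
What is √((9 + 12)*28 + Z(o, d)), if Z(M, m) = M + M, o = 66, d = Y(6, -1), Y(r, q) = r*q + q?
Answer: 12*√5 ≈ 26.833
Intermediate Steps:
Y(r, q) = q + q*r (Y(r, q) = q*r + q = q + q*r)
d = -7 (d = -(1 + 6) = -1*7 = -7)
Z(M, m) = 2*M
√((9 + 12)*28 + Z(o, d)) = √((9 + 12)*28 + 2*66) = √(21*28 + 132) = √(588 + 132) = √720 = 12*√5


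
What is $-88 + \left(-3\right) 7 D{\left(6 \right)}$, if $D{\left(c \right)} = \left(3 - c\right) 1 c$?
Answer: $290$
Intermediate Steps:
$D{\left(c \right)} = c \left(3 - c\right)$ ($D{\left(c \right)} = \left(3 - c\right) c = c \left(3 - c\right)$)
$-88 + \left(-3\right) 7 D{\left(6 \right)} = -88 + \left(-3\right) 7 \cdot 6 \left(3 - 6\right) = -88 - 21 \cdot 6 \left(3 - 6\right) = -88 - 21 \cdot 6 \left(-3\right) = -88 - -378 = -88 + 378 = 290$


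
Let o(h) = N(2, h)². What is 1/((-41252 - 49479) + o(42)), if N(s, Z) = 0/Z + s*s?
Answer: -1/90715 ≈ -1.1024e-5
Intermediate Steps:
N(s, Z) = s² (N(s, Z) = 0 + s² = s²)
o(h) = 16 (o(h) = (2²)² = 4² = 16)
1/((-41252 - 49479) + o(42)) = 1/((-41252 - 49479) + 16) = 1/(-90731 + 16) = 1/(-90715) = -1/90715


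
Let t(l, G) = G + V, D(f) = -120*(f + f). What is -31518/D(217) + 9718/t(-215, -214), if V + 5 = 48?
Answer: -83453977/1484280 ≈ -56.225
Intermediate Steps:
V = 43 (V = -5 + 48 = 43)
D(f) = -240*f
t(l, G) = 43 + G (t(l, G) = G + 43 = 43 + G)
-31518/D(217) + 9718/t(-215, -214) = -31518/((-240*217)) + 9718/(43 - 214) = -31518/(-52080) + 9718/(-171) = -31518*(-1/52080) + 9718*(-1/171) = 5253/8680 - 9718/171 = -83453977/1484280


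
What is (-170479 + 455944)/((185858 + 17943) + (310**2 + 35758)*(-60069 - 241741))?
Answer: -95155/13265286393 ≈ -7.1732e-6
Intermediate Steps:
(-170479 + 455944)/((185858 + 17943) + (310**2 + 35758)*(-60069 - 241741)) = 285465/(203801 + (96100 + 35758)*(-301810)) = 285465/(203801 + 131858*(-301810)) = 285465/(203801 - 39796062980) = 285465/(-39795859179) = 285465*(-1/39795859179) = -95155/13265286393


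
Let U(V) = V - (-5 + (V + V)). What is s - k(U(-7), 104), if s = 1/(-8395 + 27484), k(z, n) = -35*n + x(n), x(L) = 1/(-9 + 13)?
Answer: 277916755/76356 ≈ 3639.8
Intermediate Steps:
x(L) = ¼ (x(L) = 1/4 = ¼)
U(V) = 5 - V (U(V) = V - (-5 + 2*V) = V + (5 - 2*V) = 5 - V)
k(z, n) = ¼ - 35*n (k(z, n) = -35*n + ¼ = ¼ - 35*n)
s = 1/19089 ≈ 5.2386e-5
s - k(U(-7), 104) = 1/19089 - (¼ - 35*104) = 1/19089 - (¼ - 3640) = 1/19089 - 1*(-14559/4) = 1/19089 + 14559/4 = 277916755/76356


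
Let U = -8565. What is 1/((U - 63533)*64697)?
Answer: -1/4664524306 ≈ -2.1438e-10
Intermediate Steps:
1/((U - 63533)*64697) = 1/(-8565 - 63533*64697) = (1/64697)/(-72098) = -1/72098*1/64697 = -1/4664524306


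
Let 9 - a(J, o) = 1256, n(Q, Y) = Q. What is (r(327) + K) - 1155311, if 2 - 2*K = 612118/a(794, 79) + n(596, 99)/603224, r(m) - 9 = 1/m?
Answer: -142058000651155129/122988023628 ≈ -1.1551e+6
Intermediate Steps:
r(m) = 9 + 1/m
a(J, o) = -1247 (a(J, o) = 9 - 1*1256 = 9 - 1256 = -1247)
K = 92686991469/376110164 (K = 1 - (612118/(-1247) + 596/603224)/2 = 1 - (612118*(-1/1247) + 596*(1/603224))/2 = 1 - (-612118/1247 + 149/150806)/2 = 1 - ½*(-92310881305/188055082) = 1 + 92310881305/376110164 = 92686991469/376110164 ≈ 246.44)
(r(327) + K) - 1155311 = ((9 + 1/327) + 92686991469/376110164) - 1155311 = (2944/327 + 92686991469/376110164) - 1155311 = 31415914533179/122988023628 - 1155311 = -142058000651155129/122988023628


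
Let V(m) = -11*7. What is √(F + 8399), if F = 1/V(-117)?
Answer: 3*√5533066/77 ≈ 91.646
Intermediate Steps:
V(m) = -77
F = -1/77 (F = 1/(-77) = -1/77 ≈ -0.012987)
√(F + 8399) = √(-1/77 + 8399) = √(646722/77) = 3*√5533066/77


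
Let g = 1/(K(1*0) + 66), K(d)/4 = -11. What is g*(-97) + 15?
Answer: 233/22 ≈ 10.591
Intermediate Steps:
K(d) = -44 (K(d) = 4*(-11) = -44)
g = 1/22 (g = 1/(-44 + 66) = 1/22 ≈ 0.045455)
g*(-97) + 15 = (1/22)*(-97) + 15 = -97/22 + 15 = 233/22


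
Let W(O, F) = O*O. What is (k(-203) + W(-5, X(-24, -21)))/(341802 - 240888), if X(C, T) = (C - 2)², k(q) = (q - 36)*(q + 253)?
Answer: -3975/33638 ≈ -0.11817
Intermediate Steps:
k(q) = (-36 + q)*(253 + q)
X(C, T) = (-2 + C)²
W(O, F) = O²
(k(-203) + W(-5, X(-24, -21)))/(341802 - 240888) = ((-9108 + (-203)² + 217*(-203)) + (-5)²)/(341802 - 240888) = ((-9108 + 41209 - 44051) + 25)/100914 = (-11950 + 25)*(1/100914) = -11925*1/100914 = -3975/33638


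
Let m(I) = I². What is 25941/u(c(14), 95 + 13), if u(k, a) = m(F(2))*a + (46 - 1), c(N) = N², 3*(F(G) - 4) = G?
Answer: 8647/799 ≈ 10.822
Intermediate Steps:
F(G) = 4 + G/3
u(k, a) = 45 + 196*a/9 (u(k, a) = (4 + (⅓)*2)²*a + (46 - 1) = (4 + ⅔)²*a + 45 = (14/3)²*a + 45 = 196*a/9 + 45 = 45 + 196*a/9)
25941/u(c(14), 95 + 13) = 25941/(45 + 196*(95 + 13)/9) = 25941/(45 + (196/9)*108) = 25941/(45 + 2352) = 25941/2397 = 25941*(1/2397) = 8647/799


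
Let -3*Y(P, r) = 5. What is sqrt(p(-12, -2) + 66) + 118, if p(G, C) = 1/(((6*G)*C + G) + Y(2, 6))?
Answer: 118 + sqrt(10091319)/391 ≈ 126.12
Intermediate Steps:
Y(P, r) = -5/3 (Y(P, r) = -1/3*5 = -5/3)
p(G, C) = 1/(-5/3 + G + 6*C*G) (p(G, C) = 1/(((6*G)*C + G) - 5/3) = 1/((6*C*G + G) - 5/3) = 1/((G + 6*C*G) - 5/3) = 1/(-5/3 + G + 6*C*G))
sqrt(p(-12, -2) + 66) + 118 = sqrt(3/(-5 + 3*(-12) + 18*(-2)*(-12)) + 66) + 118 = sqrt(3/(-5 - 36 + 432) + 66) + 118 = sqrt(3/391 + 66) + 118 = sqrt(25809/391) + 118 = sqrt(10091319)/391 + 118 = 118 + sqrt(10091319)/391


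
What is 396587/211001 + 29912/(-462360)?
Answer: 22131812926/12194802795 ≈ 1.8149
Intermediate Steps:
396587/211001 + 29912/(-462360) = 396587*(1/211001) + 29912*(-1/462360) = 396587/211001 - 3739/57795 = 22131812926/12194802795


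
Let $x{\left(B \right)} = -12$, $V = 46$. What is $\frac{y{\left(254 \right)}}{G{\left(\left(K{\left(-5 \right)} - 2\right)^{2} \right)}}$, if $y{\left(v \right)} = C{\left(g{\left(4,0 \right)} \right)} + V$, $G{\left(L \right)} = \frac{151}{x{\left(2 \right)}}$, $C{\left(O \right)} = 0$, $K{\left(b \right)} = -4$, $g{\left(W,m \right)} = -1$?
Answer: $- \frac{552}{151} \approx -3.6556$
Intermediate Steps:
$G{\left(L \right)} = - \frac{151}{12}$ ($G{\left(L \right)} = \frac{151}{-12} = 151 \left(- \frac{1}{12}\right) = - \frac{151}{12}$)
$y{\left(v \right)} = 46$ ($y{\left(v \right)} = 0 + 46 = 46$)
$\frac{y{\left(254 \right)}}{G{\left(\left(K{\left(-5 \right)} - 2\right)^{2} \right)}} = \frac{46}{- \frac{151}{12}} = 46 \left(- \frac{12}{151}\right) = - \frac{552}{151}$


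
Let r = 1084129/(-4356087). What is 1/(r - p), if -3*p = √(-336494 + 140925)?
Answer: -1574186747741/137445516838355390 - 2108388216841*I*√195569/137445516838355390 ≈ -1.1453e-5 - 0.0067838*I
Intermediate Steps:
r = -1084129/4356087 (r = 1084129*(-1/4356087) = -1084129/4356087 ≈ -0.24888)
p = -I*√195569/3 (p = -√(-336494 + 140925)/3 = -I*√195569/3 ≈ -147.41*I)
1/(r - p) = 1/(-1084129/4356087 - (-1)*I*√195569/3) = 1/(-1084129/4356087 + I*√195569/3)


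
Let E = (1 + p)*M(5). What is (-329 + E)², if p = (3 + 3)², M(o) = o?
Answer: 20736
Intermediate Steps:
p = 36 (p = 6² = 36)
E = 185 (E = (1 + 36)*5 = 37*5 = 185)
(-329 + E)² = (-329 + 185)² = (-144)² = 20736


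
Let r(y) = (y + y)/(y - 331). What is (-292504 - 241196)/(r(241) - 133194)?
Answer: 24016500/5993971 ≈ 4.0068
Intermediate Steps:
r(y) = 2*y/(-331 + y) (r(y) = (2*y)/(-331 + y) = 2*y/(-331 + y))
(-292504 - 241196)/(r(241) - 133194) = (-292504 - 241196)/(2*241/(-331 + 241) - 133194) = -533700/(2*241/(-90) - 133194) = -533700/(2*241*(-1/90) - 133194) = -533700/(-241/45 - 133194) = -533700/(-5993971/45) = -533700*(-45/5993971) = 24016500/5993971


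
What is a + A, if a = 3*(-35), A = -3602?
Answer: -3707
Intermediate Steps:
a = -105
a + A = -105 - 3602 = -3707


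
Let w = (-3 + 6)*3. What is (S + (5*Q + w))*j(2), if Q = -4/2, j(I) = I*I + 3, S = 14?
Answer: 91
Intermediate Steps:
j(I) = 3 + I**2 (j(I) = I**2 + 3 = 3 + I**2)
w = 9 (w = 3*3 = 9)
Q = -2 (Q = -4*1/2 = -2)
(S + (5*Q + w))*j(2) = (14 + (5*(-2) + 9))*(3 + 2**2) = (14 + (-10 + 9))*(3 + 4) = (14 - 1)*7 = 13*7 = 91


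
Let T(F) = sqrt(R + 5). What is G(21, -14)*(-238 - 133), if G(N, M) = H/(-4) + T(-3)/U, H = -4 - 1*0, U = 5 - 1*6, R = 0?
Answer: -371 + 371*sqrt(5) ≈ 458.58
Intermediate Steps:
T(F) = sqrt(5) (T(F) = sqrt(0 + 5) = sqrt(5))
U = -1 (U = 5 - 6 = -1)
H = -4 (H = -4 + 0 = -4)
G(N, M) = 1 - sqrt(5) (G(N, M) = -4/(-4) + sqrt(5)/(-1) = -4*(-1/4) + sqrt(5)*(-1) = 1 - sqrt(5))
G(21, -14)*(-238 - 133) = (1 - sqrt(5))*(-238 - 133) = (1 - sqrt(5))*(-371) = -371 + 371*sqrt(5)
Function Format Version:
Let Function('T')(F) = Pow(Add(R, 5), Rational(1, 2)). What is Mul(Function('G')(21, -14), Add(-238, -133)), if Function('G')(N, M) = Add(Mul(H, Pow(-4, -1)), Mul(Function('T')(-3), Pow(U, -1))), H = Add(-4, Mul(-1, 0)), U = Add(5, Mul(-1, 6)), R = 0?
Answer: Add(-371, Mul(371, Pow(5, Rational(1, 2)))) ≈ 458.58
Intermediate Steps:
Function('T')(F) = Pow(5, Rational(1, 2)) (Function('T')(F) = Pow(Add(0, 5), Rational(1, 2)) = Pow(5, Rational(1, 2)))
U = -1 (U = Add(5, -6) = -1)
H = -4 (H = Add(-4, 0) = -4)
Function('G')(N, M) = Add(1, Mul(-1, Pow(5, Rational(1, 2)))) (Function('G')(N, M) = Add(Mul(-4, Pow(-4, -1)), Mul(Pow(5, Rational(1, 2)), Pow(-1, -1))) = Add(Mul(-4, Rational(-1, 4)), Mul(Pow(5, Rational(1, 2)), -1)) = Add(1, Mul(-1, Pow(5, Rational(1, 2)))))
Mul(Function('G')(21, -14), Add(-238, -133)) = Mul(Add(1, Mul(-1, Pow(5, Rational(1, 2)))), Add(-238, -133)) = Mul(Add(1, Mul(-1, Pow(5, Rational(1, 2)))), -371) = Add(-371, Mul(371, Pow(5, Rational(1, 2))))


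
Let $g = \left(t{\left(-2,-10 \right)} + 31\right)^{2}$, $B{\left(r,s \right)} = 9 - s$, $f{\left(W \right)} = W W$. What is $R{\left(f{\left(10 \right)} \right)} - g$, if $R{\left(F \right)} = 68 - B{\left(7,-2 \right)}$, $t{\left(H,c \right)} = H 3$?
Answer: $-568$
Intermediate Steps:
$f{\left(W \right)} = W^{2}$
$t{\left(H,c \right)} = 3 H$
$R{\left(F \right)} = 57$ ($R{\left(F \right)} = 68 - \left(9 - -2\right) = 68 - \left(9 + 2\right) = 68 - 11 = 57$)
$g = 625$ ($g = \left(3 \left(-2\right) + 31\right)^{2} = \left(-6 + 31\right)^{2} = 25^{2} = 625$)
$R{\left(f{\left(10 \right)} \right)} - g = 57 - 625 = -568$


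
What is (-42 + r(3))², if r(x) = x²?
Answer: 1089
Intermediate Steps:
(-42 + r(3))² = (-42 + 3²)² = (-42 + 9)² = (-33)² = 1089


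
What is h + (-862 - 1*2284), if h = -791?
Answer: -3937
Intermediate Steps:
h + (-862 - 1*2284) = -791 + (-862 - 1*2284) = -791 + (-862 - 2284) = -791 - 3146 = -3937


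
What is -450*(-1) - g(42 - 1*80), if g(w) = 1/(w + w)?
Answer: 34201/76 ≈ 450.01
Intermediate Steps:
g(w) = 1/(2*w)
-450*(-1) - g(42 - 1*80) = -450*(-1) - 1/(2*(42 - 1*80)) = 450 - 1/(2*(42 - 80)) = 450 - 1/(2*(-38)) = 450 - (-1)/(2*38) = 450 - 1*(-1/76) = 450 + 1/76 = 34201/76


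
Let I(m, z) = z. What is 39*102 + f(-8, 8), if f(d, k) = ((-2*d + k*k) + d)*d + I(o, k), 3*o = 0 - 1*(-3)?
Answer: 3410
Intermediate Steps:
o = 1 (o = (0 - 1*(-3))/3 = (0 + 3)/3 = (⅓)*3 = 1)
f(d, k) = k + d*(k² - d) (f(d, k) = ((-2*d + k*k) + d)*d + k = ((-2*d + k²) + d)*d + k = ((k² - 2*d) + d)*d + k = (k² - d)*d + k = d*(k² - d) + k = k + d*(k² - d))
39*102 + f(-8, 8) = 39*102 + (8 - 1*(-8)² - 8*8²) = 3978 + (8 - 1*64 - 8*64) = 3978 + (8 - 64 - 512) = 3978 - 568 = 3410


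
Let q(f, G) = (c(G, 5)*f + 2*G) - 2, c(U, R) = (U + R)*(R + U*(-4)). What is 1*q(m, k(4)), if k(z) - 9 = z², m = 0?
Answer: 48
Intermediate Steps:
c(U, R) = (R + U)*(R - 4*U)
k(z) = 9 + z²
q(f, G) = -2 + 2*G + f*(25 - 15*G - 4*G²) (q(f, G) = ((5² - 4*G² - 3*5*G)*f + 2*G) - 2 = ((25 - 4*G² - 15*G)*f + 2*G) - 2 = ((25 - 15*G - 4*G²)*f + 2*G) - 2 = (f*(25 - 15*G - 4*G²) + 2*G) - 2 = (2*G + f*(25 - 15*G - 4*G²)) - 2 = -2 + 2*G + f*(25 - 15*G - 4*G²))
1*q(m, k(4)) = 1*(-2 + 2*(9 + 4²) - 1*0*(-25 + 4*(9 + 4²)² + 15*(9 + 4²))) = 1*(-2 + 2*(9 + 16) - 1*0*(-25 + 4*(9 + 16)² + 15*(9 + 16))) = 1*(-2 + 2*25 - 1*0*(-25 + 4*25² + 15*25)) = 1*(-2 + 50 - 1*0*(-25 + 4*625 + 375)) = 1*(-2 + 50 - 1*0*(-25 + 2500 + 375)) = 1*(-2 + 50 - 1*0*2850) = 1*(-2 + 50 + 0) = 1*48 = 48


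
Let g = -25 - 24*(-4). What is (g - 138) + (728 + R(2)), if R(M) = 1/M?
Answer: 1323/2 ≈ 661.50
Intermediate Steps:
g = 71 (g = -25 + 96 = 71)
(g - 138) + (728 + R(2)) = (71 - 138) + (728 + 1/2) = -67 + (728 + ½) = -67 + 1457/2 = 1323/2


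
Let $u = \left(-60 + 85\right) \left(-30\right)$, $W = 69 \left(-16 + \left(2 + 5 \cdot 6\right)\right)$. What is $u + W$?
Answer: $354$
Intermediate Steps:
$W = 1104$ ($W = 69 \left(-16 + \left(2 + 30\right)\right) = 69 \left(-16 + 32\right) = 69 \cdot 16 = 1104$)
$u = -750$ ($u = 25 \left(-30\right) = -750$)
$u + W = -750 + 1104 = 354$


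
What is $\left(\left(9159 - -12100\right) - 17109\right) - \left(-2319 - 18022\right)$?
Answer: $24491$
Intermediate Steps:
$\left(\left(9159 - -12100\right) - 17109\right) - \left(-2319 - 18022\right) = \left(\left(9159 + 12100\right) - 17109\right) - -20341 = \left(21259 - 17109\right) + 20341 = 4150 + 20341 = 24491$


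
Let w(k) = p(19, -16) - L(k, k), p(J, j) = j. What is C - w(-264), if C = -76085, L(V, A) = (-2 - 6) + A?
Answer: -76341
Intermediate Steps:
L(V, A) = -8 + A
w(k) = -8 - k (w(k) = -16 - (-8 + k) = -16 + (8 - k) = -8 - k)
C - w(-264) = -76085 - (-8 - 1*(-264)) = -76085 - (-8 + 264) = -76085 - 1*256 = -76085 - 256 = -76341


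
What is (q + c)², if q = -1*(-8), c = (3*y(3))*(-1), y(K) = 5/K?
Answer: 9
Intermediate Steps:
c = -5 (c = (3*(5/3))*(-1) = 5*(-1) = -5)
q = 8
(q + c)² = (8 - 5)² = 3² = 9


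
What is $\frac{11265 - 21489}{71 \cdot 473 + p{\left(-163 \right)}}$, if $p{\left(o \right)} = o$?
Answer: $- \frac{852}{2785} \approx -0.30592$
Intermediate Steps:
$\frac{11265 - 21489}{71 \cdot 473 + p{\left(-163 \right)}} = \frac{11265 - 21489}{71 \cdot 473 - 163} = - \frac{10224}{33583 - 163} = - \frac{10224}{33420} = \left(-10224\right) \frac{1}{33420} = - \frac{852}{2785}$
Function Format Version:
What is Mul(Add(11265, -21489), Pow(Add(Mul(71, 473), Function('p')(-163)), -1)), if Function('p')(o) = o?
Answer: Rational(-852, 2785) ≈ -0.30592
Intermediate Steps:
Mul(Add(11265, -21489), Pow(Add(Mul(71, 473), Function('p')(-163)), -1)) = Mul(Add(11265, -21489), Pow(Add(Mul(71, 473), -163), -1)) = Mul(-10224, Pow(Add(33583, -163), -1)) = Mul(-10224, Pow(33420, -1)) = Mul(-10224, Rational(1, 33420)) = Rational(-852, 2785)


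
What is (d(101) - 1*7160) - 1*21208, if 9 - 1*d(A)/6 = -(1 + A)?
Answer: -27702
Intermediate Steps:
d(A) = 60 + 6*A (d(A) = 54 - (-6)*(1 + A) = 54 - 6*(-1 - A) = 54 + (6 + 6*A) = 60 + 6*A)
(d(101) - 1*7160) - 1*21208 = ((60 + 6*101) - 1*7160) - 1*21208 = ((60 + 606) - 7160) - 21208 = (666 - 7160) - 21208 = -6494 - 21208 = -27702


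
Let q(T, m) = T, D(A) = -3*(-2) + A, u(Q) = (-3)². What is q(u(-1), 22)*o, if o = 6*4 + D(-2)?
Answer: 252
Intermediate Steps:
u(Q) = 9
D(A) = 6 + A
o = 28 (o = 6*4 + (6 - 2) = 24 + 4 = 28)
q(u(-1), 22)*o = 9*28 = 252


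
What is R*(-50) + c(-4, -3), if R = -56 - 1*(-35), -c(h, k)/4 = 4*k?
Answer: 1098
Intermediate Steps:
c(h, k) = -16*k
R = -21 (R = -56 + 35 = -21)
R*(-50) + c(-4, -3) = -21*(-50) - 16*(-3) = 1050 + 48 = 1098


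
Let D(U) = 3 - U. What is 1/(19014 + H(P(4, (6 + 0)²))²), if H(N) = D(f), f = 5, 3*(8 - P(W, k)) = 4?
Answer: 1/19018 ≈ 5.2582e-5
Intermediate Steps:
P(W, k) = 20/3 (P(W, k) = 8 - ⅓*4 = 8 - 4/3 = 20/3)
H(N) = -2 (H(N) = 3 - 1*5 = 3 - 5 = -2)
1/(19014 + H(P(4, (6 + 0)²))²) = 1/(19014 + (-2)²) = 1/(19014 + 4) = 1/19018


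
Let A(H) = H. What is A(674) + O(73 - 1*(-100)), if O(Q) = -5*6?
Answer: 644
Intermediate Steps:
O(Q) = -30
A(674) + O(73 - 1*(-100)) = 674 - 30 = 644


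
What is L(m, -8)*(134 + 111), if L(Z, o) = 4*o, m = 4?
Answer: -7840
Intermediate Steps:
L(m, -8)*(134 + 111) = (4*(-8))*(134 + 111) = -32*245 = -7840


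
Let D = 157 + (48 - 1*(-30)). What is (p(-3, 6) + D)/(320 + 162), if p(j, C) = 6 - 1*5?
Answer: 118/241 ≈ 0.48963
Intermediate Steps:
p(j, C) = 1 (p(j, C) = 6 - 5 = 1)
D = 235 (D = 157 + (48 + 30) = 157 + 78 = 235)
(p(-3, 6) + D)/(320 + 162) = (1 + 235)/(320 + 162) = 236/482 = 236*(1/482) = 118/241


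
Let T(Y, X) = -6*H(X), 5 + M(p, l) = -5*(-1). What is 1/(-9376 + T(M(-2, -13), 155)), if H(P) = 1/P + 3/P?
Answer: -155/1453304 ≈ -0.00010665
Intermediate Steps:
M(p, l) = 0 (M(p, l) = -5 - 5*(-1) = -5 - 1*(-5) = -5 + 5 = 0)
H(P) = 4/P (H(P) = 1/P + 3/P = 4/P)
T(Y, X) = -24/X
1/(-9376 + T(M(-2, -13), 155)) = 1/(-9376 - 24/155) = 1/(-1453304/155) = -155/1453304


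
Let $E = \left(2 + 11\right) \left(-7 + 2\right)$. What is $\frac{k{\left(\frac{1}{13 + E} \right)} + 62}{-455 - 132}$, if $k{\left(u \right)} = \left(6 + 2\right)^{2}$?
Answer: $- \frac{126}{587} \approx -0.21465$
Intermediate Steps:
$E = -65$ ($E = 13 \left(-5\right) = -65$)
$k{\left(u \right)} = 64$ ($k{\left(u \right)} = 8^{2} = 64$)
$\frac{k{\left(\frac{1}{13 + E} \right)} + 62}{-455 - 132} = \frac{64 + 62}{-455 - 132} = \frac{126}{-587} = 126 \left(- \frac{1}{587}\right) = - \frac{126}{587}$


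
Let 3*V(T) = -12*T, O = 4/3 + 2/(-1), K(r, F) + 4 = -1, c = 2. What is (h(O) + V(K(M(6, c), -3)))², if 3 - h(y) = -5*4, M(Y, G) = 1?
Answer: 1849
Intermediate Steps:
K(r, F) = -5 (K(r, F) = -4 - 1 = -5)
O = -⅔ (O = 4*(⅓) + 2*(-1) = 4/3 - 2 = -⅔ ≈ -0.66667)
h(y) = 23 (h(y) = 3 - (-5)*4 = 3 - 1*(-20) = 3 + 20 = 23)
V(T) = -4*T (V(T) = (-12*T)/3 = -4*T)
(h(O) + V(K(M(6, c), -3)))² = (23 - 4*(-5))² = (23 + 20)² = 43² = 1849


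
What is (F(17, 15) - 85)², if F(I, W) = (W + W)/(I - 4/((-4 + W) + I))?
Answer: 24108100/3481 ≈ 6925.6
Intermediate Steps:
F(I, W) = 2*W/(I - 4/(-4 + I + W)) (F(I, W) = (2*W)/(I - 4/(-4 + I + W)) = 2*W/(I - 4/(-4 + I + W)))
(F(17, 15) - 85)² = (2*15*(-4 + 17 + 15)/(-4 + 17² - 4*17 + 17*15) - 85)² = (2*15*28/(-4 + 289 - 68 + 255) - 85)² = (2*15*28/472 - 85)² = (2*15*(1/472)*28 - 85)² = (105/59 - 85)² = (-4910/59)² = 24108100/3481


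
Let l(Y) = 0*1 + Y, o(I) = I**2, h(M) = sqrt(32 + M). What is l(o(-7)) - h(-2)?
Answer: 49 - sqrt(30) ≈ 43.523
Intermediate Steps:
l(Y) = Y (l(Y) = 0 + Y = Y)
l(o(-7)) - h(-2) = (-7)**2 - sqrt(32 - 2) = 49 - sqrt(30)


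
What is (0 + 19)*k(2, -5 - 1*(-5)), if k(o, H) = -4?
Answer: -76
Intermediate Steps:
(0 + 19)*k(2, -5 - 1*(-5)) = (0 + 19)*(-4) = 19*(-4) = -76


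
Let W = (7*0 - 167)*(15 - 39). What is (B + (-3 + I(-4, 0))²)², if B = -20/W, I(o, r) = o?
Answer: 2410122649/1004004 ≈ 2400.5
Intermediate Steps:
W = 4008 (W = (0 - 167)*(-24) = -167*(-24) = 4008)
B = -5/1002 (B = -20/4008 = -20*1/4008 = -5/1002 ≈ -0.0049900)
(B + (-3 + I(-4, 0))²)² = (-5/1002 + (-3 - 4)²)² = (-5/1002 + (-7)²)² = (-5/1002 + 49)² = (49093/1002)² = 2410122649/1004004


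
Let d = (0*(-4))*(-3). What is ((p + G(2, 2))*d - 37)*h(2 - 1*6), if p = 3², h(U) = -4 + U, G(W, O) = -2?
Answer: 296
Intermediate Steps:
d = 0 (d = 0*(-3) = 0)
p = 9
((p + G(2, 2))*d - 37)*h(2 - 1*6) = ((9 - 2)*0 - 37)*(-4 + (2 - 1*6)) = (7*0 - 37)*(-4 + (2 - 6)) = (0 - 37)*(-4 - 4) = -37*(-8) = 296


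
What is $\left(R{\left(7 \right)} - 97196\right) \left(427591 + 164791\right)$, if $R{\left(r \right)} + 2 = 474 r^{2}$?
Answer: $-43819681304$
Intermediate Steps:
$R{\left(r \right)} = -2 + 474 r^{2}$
$\left(R{\left(7 \right)} - 97196\right) \left(427591 + 164791\right) = \left(\left(-2 + 474 \cdot 7^{2}\right) - 97196\right) \left(427591 + 164791\right) = \left(\left(-2 + 474 \cdot 49\right) - 97196\right) 592382 = \left(\left(-2 + 23226\right) - 97196\right) 592382 = \left(23224 - 97196\right) 592382 = \left(-73972\right) 592382 = -43819681304$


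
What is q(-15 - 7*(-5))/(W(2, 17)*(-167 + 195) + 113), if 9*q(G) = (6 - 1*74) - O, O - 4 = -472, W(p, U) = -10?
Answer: -400/1503 ≈ -0.26613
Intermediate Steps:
O = -468 (O = 4 - 472 = -468)
q(G) = 400/9 (q(G) = ((6 - 1*74) - 1*(-468))/9 = ((6 - 74) + 468)/9 = (-68 + 468)/9 = (⅑)*400 = 400/9)
q(-15 - 7*(-5))/(W(2, 17)*(-167 + 195) + 113) = 400/(9*(-10*(-167 + 195) + 113)) = 400/(9*(-10*28 + 113)) = 400/(9*(-280 + 113)) = (400/9)/(-167) = (400/9)*(-1/167) = -400/1503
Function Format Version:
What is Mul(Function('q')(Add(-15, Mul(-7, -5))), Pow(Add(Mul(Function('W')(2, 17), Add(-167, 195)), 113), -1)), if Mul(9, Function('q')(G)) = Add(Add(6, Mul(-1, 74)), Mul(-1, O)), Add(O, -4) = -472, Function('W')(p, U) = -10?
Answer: Rational(-400, 1503) ≈ -0.26613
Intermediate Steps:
O = -468 (O = Add(4, -472) = -468)
Function('q')(G) = Rational(400, 9) (Function('q')(G) = Mul(Rational(1, 9), Add(Add(6, Mul(-1, 74)), Mul(-1, -468))) = Mul(Rational(1, 9), Add(Add(6, -74), 468)) = Mul(Rational(1, 9), Add(-68, 468)) = Mul(Rational(1, 9), 400) = Rational(400, 9))
Mul(Function('q')(Add(-15, Mul(-7, -5))), Pow(Add(Mul(Function('W')(2, 17), Add(-167, 195)), 113), -1)) = Mul(Rational(400, 9), Pow(Add(Mul(-10, Add(-167, 195)), 113), -1)) = Mul(Rational(400, 9), Pow(Add(Mul(-10, 28), 113), -1)) = Mul(Rational(400, 9), Pow(Add(-280, 113), -1)) = Mul(Rational(400, 9), Pow(-167, -1)) = Mul(Rational(400, 9), Rational(-1, 167)) = Rational(-400, 1503)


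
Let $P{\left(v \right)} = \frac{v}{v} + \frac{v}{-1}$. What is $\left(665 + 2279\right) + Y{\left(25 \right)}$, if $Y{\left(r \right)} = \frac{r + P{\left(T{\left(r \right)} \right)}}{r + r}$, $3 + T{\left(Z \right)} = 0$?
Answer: $\frac{147229}{50} \approx 2944.6$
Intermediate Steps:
$T{\left(Z \right)} = -3$ ($T{\left(Z \right)} = -3 + 0 = -3$)
$P{\left(v \right)} = 1 - v$ ($P{\left(v \right)} = 1 + v \left(-1\right) = 1 - v$)
$Y{\left(r \right)} = \frac{4 + r}{2 r}$ ($Y{\left(r \right)} = \frac{r + \left(1 - -3\right)}{r + r} = \frac{r + \left(1 + 3\right)}{2 r} = \left(r + 4\right) \frac{1}{2 r} = \left(4 + r\right) \frac{1}{2 r} = \frac{4 + r}{2 r}$)
$\left(665 + 2279\right) + Y{\left(25 \right)} = \left(665 + 2279\right) + \frac{4 + 25}{2 \cdot 25} = 2944 + \frac{1}{2} \cdot \frac{1}{25} \cdot 29 = 2944 + \frac{29}{50} = \frac{147229}{50}$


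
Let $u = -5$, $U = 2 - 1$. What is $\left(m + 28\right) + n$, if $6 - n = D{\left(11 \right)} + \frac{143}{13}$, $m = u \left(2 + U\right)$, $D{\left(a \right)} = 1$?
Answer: $7$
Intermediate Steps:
$U = 1$ ($U = 2 - 1 = 1$)
$m = -15$ ($m = - 5 \left(2 + 1\right) = \left(-5\right) 3 = -15$)
$n = -6$ ($n = 6 - \left(1 + \frac{143}{13}\right) = 6 - \left(1 + 143 \cdot \frac{1}{13}\right) = 6 - \left(1 + 11\right) = 6 - 12 = -6$)
$\left(m + 28\right) + n = \left(-15 + 28\right) - 6 = 13 - 6 = 7$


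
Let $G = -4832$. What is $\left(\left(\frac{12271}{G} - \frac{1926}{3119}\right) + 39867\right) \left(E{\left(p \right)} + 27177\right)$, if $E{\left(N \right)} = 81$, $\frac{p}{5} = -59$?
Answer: $\frac{8188143689659395}{7535504} \approx 1.0866 \cdot 10^{9}$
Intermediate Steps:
$p = -295$ ($p = 5 \left(-59\right) = -295$)
$\left(\left(\frac{12271}{G} - \frac{1926}{3119}\right) + 39867\right) \left(E{\left(p \right)} + 27177\right) = \left(\left(\frac{12271}{-4832} - \frac{1926}{3119}\right) + 39867\right) \left(81 + 27177\right) = \left(\left(12271 \left(- \frac{1}{4832}\right) - \frac{1926}{3119}\right) + 39867\right) 27258 = \left(\left(- \frac{12271}{4832} - \frac{1926}{3119}\right) + 39867\right) 27258 = \left(- \frac{47579681}{15071008} + 39867\right) 27258 = \frac{600788296255}{15071008} \cdot 27258 = \frac{8188143689659395}{7535504}$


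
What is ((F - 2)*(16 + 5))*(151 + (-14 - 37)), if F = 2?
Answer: 0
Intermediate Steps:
((F - 2)*(16 + 5))*(151 + (-14 - 37)) = ((2 - 2)*(16 + 5))*(151 + (-14 - 37)) = (0*21)*(151 - 51) = 0*100 = 0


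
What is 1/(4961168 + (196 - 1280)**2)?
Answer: 1/6136224 ≈ 1.6297e-7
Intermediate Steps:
1/(4961168 + (196 - 1280)**2) = 1/(4961168 + (-1084)**2) = 1/(4961168 + 1175056) = 1/6136224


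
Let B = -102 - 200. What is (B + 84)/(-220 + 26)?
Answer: 109/97 ≈ 1.1237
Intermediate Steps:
B = -302
(B + 84)/(-220 + 26) = (-302 + 84)/(-220 + 26) = -218/(-194) = -218*(-1/194) = 109/97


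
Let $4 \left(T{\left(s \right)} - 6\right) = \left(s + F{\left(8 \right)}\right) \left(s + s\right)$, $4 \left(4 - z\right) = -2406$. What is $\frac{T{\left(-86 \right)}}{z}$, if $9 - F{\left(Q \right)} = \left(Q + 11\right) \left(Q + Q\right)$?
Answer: $\frac{32778}{1211} \approx 27.067$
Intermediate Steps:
$F{\left(Q \right)} = 9 - 2 Q \left(11 + Q\right)$ ($F{\left(Q \right)} = 9 - \left(Q + 11\right) \left(Q + Q\right) = 9 - \left(11 + Q\right) 2 Q = 9 - 2 Q \left(11 + Q\right)$)
$z = \frac{1211}{2}$ ($z = 4 - - \frac{1203}{2} = 4 + \frac{1203}{2} = \frac{1211}{2} \approx 605.5$)
$T{\left(s \right)} = 6 + \frac{s \left(-295 + s\right)}{2}$ ($T{\left(s \right)} = 6 + \frac{\left(s - \left(167 + 128\right)\right) \left(s + s\right)}{4} = 6 + \frac{\left(s - 295\right) 2 s}{4} = 6 + \frac{\left(-295 + s\right) 2 s}{4} = 6 + \frac{2 s \left(-295 + s\right)}{4} = 6 + \frac{s \left(-295 + s\right)}{2}$)
$\frac{T{\left(-86 \right)}}{z} = \frac{6 + \frac{\left(-86\right)^{2}}{2} - -12685}{\frac{1211}{2}} = \left(6 + \frac{1}{2} \cdot 7396 + 12685\right) \frac{2}{1211} = \left(6 + 3698 + 12685\right) \frac{2}{1211} = 16389 \cdot \frac{2}{1211} = \frac{32778}{1211}$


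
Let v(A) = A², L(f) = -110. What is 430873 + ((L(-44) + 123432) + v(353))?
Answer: 678804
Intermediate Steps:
430873 + ((L(-44) + 123432) + v(353)) = 430873 + ((-110 + 123432) + 353²) = 430873 + (123322 + 124609) = 430873 + 247931 = 678804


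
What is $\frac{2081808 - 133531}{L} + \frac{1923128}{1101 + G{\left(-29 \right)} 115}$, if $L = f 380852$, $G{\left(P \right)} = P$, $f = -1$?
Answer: $- \frac{368389797937}{425411684} \approx -865.96$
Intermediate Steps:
$L = -380852$ ($L = \left(-1\right) 380852 = -380852$)
$\frac{2081808 - 133531}{L} + \frac{1923128}{1101 + G{\left(-29 \right)} 115} = \frac{2081808 - 133531}{-380852} + \frac{1923128}{1101 - 3335} = \left(2081808 - 133531\right) \left(- \frac{1}{380852}\right) + \frac{1923128}{1101 - 3335} = 1948277 \left(- \frac{1}{380852}\right) + \frac{1923128}{-2234} = - \frac{1948277}{380852} + 1923128 \left(- \frac{1}{2234}\right) = - \frac{1948277}{380852} - \frac{961564}{1117} = - \frac{368389797937}{425411684}$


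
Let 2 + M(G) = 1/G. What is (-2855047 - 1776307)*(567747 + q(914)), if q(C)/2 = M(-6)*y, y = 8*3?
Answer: -2628955678622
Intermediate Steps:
M(G) = -2 + 1/G
y = 24
q(C) = -104 (q(C) = 2*((-2 + 1/(-6))*24) = 2*((-2 - ⅙)*24) = 2*(-13/6*24) = 2*(-52) = -104)
(-2855047 - 1776307)*(567747 + q(914)) = (-2855047 - 1776307)*(567747 - 104) = -4631354*567643 = -2628955678622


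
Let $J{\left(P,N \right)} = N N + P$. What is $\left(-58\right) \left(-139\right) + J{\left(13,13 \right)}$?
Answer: $8244$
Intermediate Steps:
$J{\left(P,N \right)} = P + N^{2}$ ($J{\left(P,N \right)} = N^{2} + P = P + N^{2}$)
$\left(-58\right) \left(-139\right) + J{\left(13,13 \right)} = \left(-58\right) \left(-139\right) + \left(13 + 13^{2}\right) = 8062 + \left(13 + 169\right) = 8062 + 182 = 8244$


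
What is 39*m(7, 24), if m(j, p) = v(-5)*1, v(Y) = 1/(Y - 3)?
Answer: -39/8 ≈ -4.8750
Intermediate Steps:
v(Y) = 1/(-3 + Y)
m(j, p) = -⅛ (m(j, p) = 1/(-3 - 5) = 1/(-8) = -⅛*1 = -⅛)
39*m(7, 24) = 39*(-⅛) = -39/8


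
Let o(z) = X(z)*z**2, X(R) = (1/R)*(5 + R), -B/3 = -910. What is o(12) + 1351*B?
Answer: 3688434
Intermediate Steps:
B = 2730 (B = -3*(-910) = 2730)
X(R) = (5 + R)/R
o(z) = z*(5 + z) (o(z) = ((5 + z)/z)*z**2 = z*(5 + z))
o(12) + 1351*B = 12*(5 + 12) + 1351*2730 = 12*17 + 3688230 = 204 + 3688230 = 3688434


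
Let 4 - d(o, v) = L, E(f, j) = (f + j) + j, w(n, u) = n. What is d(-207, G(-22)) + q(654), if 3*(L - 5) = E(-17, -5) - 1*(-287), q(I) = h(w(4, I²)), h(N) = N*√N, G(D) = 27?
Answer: -239/3 ≈ -79.667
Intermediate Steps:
h(N) = N^(3/2)
E(f, j) = f + 2*j
q(I) = 8 (q(I) = 4^(3/2) = 8)
L = 275/3 (L = 5 + ((-17 + 2*(-5)) - 1*(-287))/3 = 5 + ((-17 - 10) + 287)/3 = 5 + (-27 + 287)/3 = 5 + (⅓)*260 = 5 + 260/3 = 275/3 ≈ 91.667)
d(o, v) = -263/3 (d(o, v) = 4 - 1*275/3 = 4 - 275/3 = -263/3)
d(-207, G(-22)) + q(654) = -263/3 + 8 = -239/3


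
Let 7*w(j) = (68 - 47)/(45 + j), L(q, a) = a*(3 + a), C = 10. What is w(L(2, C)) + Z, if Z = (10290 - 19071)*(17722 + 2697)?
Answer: -31377366822/175 ≈ -1.7930e+8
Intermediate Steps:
Z = -179299239 (Z = -8781*20419 = -179299239)
w(j) = 3/(45 + j) (w(j) = ((68 - 47)/(45 + j))/7 = (21/(45 + j))/7 = 3/(45 + j))
w(L(2, C)) + Z = 3/(45 + 10*(3 + 10)) - 179299239 = 3/(45 + 10*13) - 179299239 = 3/(45 + 130) - 179299239 = 3/175 - 179299239 = -31377366822/175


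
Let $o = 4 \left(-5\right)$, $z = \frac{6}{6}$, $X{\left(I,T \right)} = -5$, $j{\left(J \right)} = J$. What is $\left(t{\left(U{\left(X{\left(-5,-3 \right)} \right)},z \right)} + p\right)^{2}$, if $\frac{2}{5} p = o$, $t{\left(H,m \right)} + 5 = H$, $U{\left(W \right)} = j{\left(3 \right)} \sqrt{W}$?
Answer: $2980 - 330 i \sqrt{5} \approx 2980.0 - 737.9 i$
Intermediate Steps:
$U{\left(W \right)} = 3 \sqrt{W}$
$z = 1$ ($z = 6 \cdot \frac{1}{6} = 1$)
$o = -20$
$t{\left(H,m \right)} = -5 + H$
$p = -50$ ($p = \frac{5}{2} \left(-20\right) = -50$)
$\left(t{\left(U{\left(X{\left(-5,-3 \right)} \right)},z \right)} + p\right)^{2} = \left(\left(-5 + 3 \sqrt{-5}\right) - 50\right)^{2} = \left(\left(-5 + 3 i \sqrt{5}\right) - 50\right)^{2} = \left(-55 + 3 i \sqrt{5}\right)^{2}$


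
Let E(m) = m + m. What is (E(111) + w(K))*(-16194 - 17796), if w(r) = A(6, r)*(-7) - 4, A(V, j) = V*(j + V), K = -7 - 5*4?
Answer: -37389000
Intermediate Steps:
K = -27 (K = -7 - 20 = -27)
A(V, j) = V*(V + j)
w(r) = -256 - 42*r (w(r) = (6*(6 + r))*(-7) - 4 = (36 + 6*r)*(-7) - 4 = (-252 - 42*r) - 4 = -256 - 42*r)
E(m) = 2*m
(E(111) + w(K))*(-16194 - 17796) = (2*111 + (-256 - 42*(-27)))*(-16194 - 17796) = (222 + (-256 + 1134))*(-33990) = (222 + 878)*(-33990) = 1100*(-33990) = -37389000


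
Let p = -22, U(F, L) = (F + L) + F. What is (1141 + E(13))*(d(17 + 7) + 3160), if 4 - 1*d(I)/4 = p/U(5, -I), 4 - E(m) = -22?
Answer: 25893396/7 ≈ 3.6991e+6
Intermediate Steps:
U(F, L) = L + 2*F
E(m) = 26 (E(m) = 4 - 1*(-22) = 4 + 22 = 26)
d(I) = 16 + 88/(10 - I) (d(I) = 16 - (-88)/(-I + 2*5) = 16 - (-88)/(-I + 10) = 16 - (-88)/(10 - I) = 16 + 88/(10 - I))
(1141 + E(13))*(d(17 + 7) + 3160) = (1141 + 26)*(8*(-31 + 2*(17 + 7))/(-10 + (17 + 7)) + 3160) = 1167*(8*(-31 + 2*24)/(-10 + 24) + 3160) = 1167*(8*(-31 + 48)/14 + 3160) = 1167*(8*(1/14)*17 + 3160) = 1167*(68/7 + 3160) = 1167*(22188/7) = 25893396/7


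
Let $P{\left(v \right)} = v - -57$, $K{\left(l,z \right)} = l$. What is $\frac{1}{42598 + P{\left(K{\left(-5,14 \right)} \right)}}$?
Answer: $\frac{1}{42650} \approx 2.3447 \cdot 10^{-5}$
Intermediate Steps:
$P{\left(v \right)} = 57 + v$ ($P{\left(v \right)} = v + 57 = 57 + v$)
$\frac{1}{42598 + P{\left(K{\left(-5,14 \right)} \right)}} = \frac{1}{42598 + \left(57 - 5\right)} = \frac{1}{42598 + 52} = \frac{1}{42650}$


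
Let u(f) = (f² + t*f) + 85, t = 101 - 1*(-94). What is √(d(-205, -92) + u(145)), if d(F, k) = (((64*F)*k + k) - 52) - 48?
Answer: √1256233 ≈ 1120.8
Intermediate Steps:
t = 195 (t = 101 + 94 = 195)
u(f) = 85 + f² + 195*f (u(f) = (f² + 195*f) + 85 = 85 + f² + 195*f)
d(F, k) = -100 + k + 64*F*k (d(F, k) = ((64*F*k + k) - 52) - 48 = ((k + 64*F*k) - 52) - 48 = (-52 + k + 64*F*k) - 48 = -100 + k + 64*F*k)
√(d(-205, -92) + u(145)) = √((-100 - 92 + 64*(-205)*(-92)) + (85 + 145² + 195*145)) = √((-100 - 92 + 1207040) + (85 + 21025 + 28275)) = √(1206848 + 49385) = √1256233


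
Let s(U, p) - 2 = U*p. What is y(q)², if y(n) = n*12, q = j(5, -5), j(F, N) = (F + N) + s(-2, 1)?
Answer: 0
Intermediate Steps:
s(U, p) = 2 + U*p
j(F, N) = F + N (j(F, N) = (F + N) + (2 - 2*1) = (F + N) + (2 - 2) = (F + N) + 0 = F + N)
q = 0 (q = 5 - 5 = 0)
y(n) = 12*n
y(q)² = (12*0)² = 0² = 0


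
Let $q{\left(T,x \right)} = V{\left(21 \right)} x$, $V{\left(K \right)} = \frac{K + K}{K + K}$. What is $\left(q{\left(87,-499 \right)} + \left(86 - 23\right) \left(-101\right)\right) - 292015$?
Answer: $-298877$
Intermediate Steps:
$V{\left(K \right)} = 1$ ($V{\left(K \right)} = \frac{2 K}{2 K} = 2 K \frac{1}{2 K} = 1$)
$q{\left(T,x \right)} = x$ ($q{\left(T,x \right)} = 1 x = x$)
$\left(q{\left(87,-499 \right)} + \left(86 - 23\right) \left(-101\right)\right) - 292015 = \left(-499 + \left(86 - 23\right) \left(-101\right)\right) - 292015 = \left(-499 + 63 \left(-101\right)\right) - 292015 = \left(-499 - 6363\right) - 292015 = -6862 - 292015 = -298877$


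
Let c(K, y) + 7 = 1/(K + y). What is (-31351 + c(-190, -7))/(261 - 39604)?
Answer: 6177527/7750571 ≈ 0.79704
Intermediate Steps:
c(K, y) = -7 + 1/(K + y)
(-31351 + c(-190, -7))/(261 - 39604) = (-31351 + (1 - 7*(-190) - 7*(-7))/(-190 - 7))/(261 - 39604) = (-31351 + (1 + 1330 + 49)/(-197))/(-39343) = (-31351 - 1/197*1380)*(-1/39343) = (-31351 - 1380/197)*(-1/39343) = -6177527/197*(-1/39343) = 6177527/7750571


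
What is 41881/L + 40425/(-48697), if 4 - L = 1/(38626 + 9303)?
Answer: 8885676513098/848722305 ≈ 10469.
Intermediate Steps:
L = 191715/47929 (L = 4 - 1/(38626 + 9303) = 4 - 1/47929 = 191715/47929 ≈ 4.0000)
41881/L + 40425/(-48697) = 41881/(191715/47929) + 40425/(-48697) = 41881*(47929/191715) + 40425*(-1/48697) = 2007314449/191715 - 3675/4427 = 8885676513098/848722305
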